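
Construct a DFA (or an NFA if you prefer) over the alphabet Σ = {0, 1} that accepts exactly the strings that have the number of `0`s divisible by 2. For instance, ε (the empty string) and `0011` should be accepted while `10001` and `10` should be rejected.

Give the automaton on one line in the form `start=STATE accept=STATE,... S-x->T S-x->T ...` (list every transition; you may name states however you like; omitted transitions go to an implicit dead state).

Keep the running count of `0`s modulo 2: each `0` advances along the cycle q0 → q1 → q0 while other symbols loop. Accept at q0.
2 states suffice.
        0   1  
>* q0   q1  q0 
   q1   q0  q1 
(> = start, * = accepting)

start=q0 accept=q0 q0-0->q1 q0-1->q0 q1-0->q0 q1-1->q1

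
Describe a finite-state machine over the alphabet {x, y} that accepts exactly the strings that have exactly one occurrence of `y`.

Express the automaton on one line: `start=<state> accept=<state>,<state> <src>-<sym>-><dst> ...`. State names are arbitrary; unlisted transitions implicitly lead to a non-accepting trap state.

start=q0 accept=q1 q0-x->q0 q0-y->q1 q1-x->q1 q1-y->q2 q2-x->q2 q2-y->q2

Only the number of `y`s matters, and only up to 2. Make a chain q0 → q1 → q2 advanced by each `y` (with q2 absorbing); every other symbol self-loops. The accepting set is {q1}.
With 3 states:
        x   y  
>  q0   q0  q1 
 * q1   q1  q2 
   q2   q2  q2 
(> = start, * = accepting)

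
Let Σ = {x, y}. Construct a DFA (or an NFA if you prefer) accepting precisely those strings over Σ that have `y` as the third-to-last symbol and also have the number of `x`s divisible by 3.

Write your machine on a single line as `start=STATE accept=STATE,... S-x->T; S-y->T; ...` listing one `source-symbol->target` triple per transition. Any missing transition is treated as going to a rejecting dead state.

Build one automaton per condition and run them in lockstep. One (15 states) tracks the last 3 symbols read; the other (3 states) tracks the count of `x`s modulo 3. Each combined state is a pair, one component from each; accept when both components accept. After merging equivalent states the machine shrinks.
          x    y  
>  q0     q1   q2 
   q1     q3   q4 
   q2     q1   q5 
   q3     q0   q6 
   q4     q7   q4 
   q5     q1   q8 
   q6     q9  q10 
   q7    q11   q6 
 * q8     q1   q8 
   q9     q1  q12 
   q10   q13  q10 
 * q11    q1   q2 
 * q12    q1   q5 
 * q13    q1  q12 
(> = start, * = accepting)

start=q0; accept=q8,q11,q12,q13; q0-x->q1; q0-y->q2; q1-x->q3; q1-y->q4; q2-x->q1; q2-y->q5; q3-x->q0; q3-y->q6; q4-x->q7; q4-y->q4; q5-x->q1; q5-y->q8; q6-x->q9; q6-y->q10; q7-x->q11; q7-y->q6; q8-x->q1; q8-y->q8; q9-x->q1; q9-y->q12; q10-x->q13; q10-y->q10; q11-x->q1; q11-y->q2; q12-x->q1; q12-y->q5; q13-x->q1; q13-y->q12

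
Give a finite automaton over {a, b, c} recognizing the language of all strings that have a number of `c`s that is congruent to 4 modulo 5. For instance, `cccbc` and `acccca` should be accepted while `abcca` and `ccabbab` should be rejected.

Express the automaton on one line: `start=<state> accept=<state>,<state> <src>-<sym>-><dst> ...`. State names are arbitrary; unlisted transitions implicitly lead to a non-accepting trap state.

Keep the running count of `c`s modulo 5: each `c` advances along the cycle S0 → S1 → S2 → S3 → S4 → S0 while other symbols loop. Accept at S4.
With 5 states:
        a   b   c  
>  S0   S0  S0  S1 
   S1   S1  S1  S2 
   S2   S2  S2  S3 
   S3   S3  S3  S4 
 * S4   S4  S4  S0 
(> = start, * = accepting)

start=S0 accept=S4 S0-a->S0 S0-b->S0 S0-c->S1 S1-a->S1 S1-b->S1 S1-c->S2 S2-a->S2 S2-b->S2 S2-c->S3 S3-a->S3 S3-b->S3 S3-c->S4 S4-a->S4 S4-b->S4 S4-c->S0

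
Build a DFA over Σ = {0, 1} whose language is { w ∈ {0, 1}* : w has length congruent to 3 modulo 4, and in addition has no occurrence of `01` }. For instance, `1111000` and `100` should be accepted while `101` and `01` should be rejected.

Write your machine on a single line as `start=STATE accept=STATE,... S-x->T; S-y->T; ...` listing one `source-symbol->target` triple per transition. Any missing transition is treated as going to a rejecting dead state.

start=q0; accept=q6,q7; q0-0->q1; q0-1->q2; q1-0->q3; q1-1->q4; q2-0->q3; q2-1->q5; q3-0->q6; q3-1->q4; q4-0->q4; q4-1->q4; q5-0->q6; q5-1->q7; q6-0->q8; q6-1->q4; q7-0->q8; q7-1->q0; q8-0->q1; q8-1->q4

Build one automaton per condition and run them in lockstep. One (4 states) tracks the input length modulo 4; the other (3 states) tracks partial matches of the forbidden pattern `01`. Each combined state is a pair, one component from each; accept when both components accept. After merging equivalent states the machine shrinks.
9 states suffice.
        0   1  
>  q0   q1  q2 
   q1   q3  q4 
   q2   q3  q5 
   q3   q6  q4 
   q4   q4  q4 
   q5   q6  q7 
 * q6   q8  q4 
 * q7   q8  q0 
   q8   q1  q4 
(> = start, * = accepting)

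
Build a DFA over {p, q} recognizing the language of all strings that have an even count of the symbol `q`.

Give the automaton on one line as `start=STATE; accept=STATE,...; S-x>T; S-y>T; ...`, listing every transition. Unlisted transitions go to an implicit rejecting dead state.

start=A; accept=A; A-p>A; A-q>B; B-p>B; B-q>A

Keep the running count of `q`s modulo 2: each `q` advances along the cycle A → B → A while other symbols loop. Accept at A.
A 2-state machine:
       p  q 
>* A   A  B 
   B   B  A 
(> = start, * = accepting)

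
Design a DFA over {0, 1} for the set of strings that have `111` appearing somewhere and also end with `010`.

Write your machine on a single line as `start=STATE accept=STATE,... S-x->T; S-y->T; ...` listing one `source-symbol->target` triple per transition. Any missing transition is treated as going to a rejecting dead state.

start=q0; accept=q9; q0-0->q1; q0-1->q2; q1-0->q1; q1-1->q3; q2-0->q1; q2-1->q4; q3-0->q5; q3-1->q4; q4-0->q1; q4-1->q6; q5-0->q1; q5-1->q3; q6-0->q7; q6-1->q6; q7-0->q7; q7-1->q8; q8-0->q9; q8-1->q6; q9-0->q7; q9-1->q8

Build one automaton per condition and run them in lockstep. One (4 states) tracks whether and how much of `111` has been seen; the other (4 states) tracks how much of the suffix `010` has currently been matched. Each combined state is a pair, one component from each; accept when both components accept.
A 10-state machine:
        0   1  
>  q0   q1  q2 
   q1   q1  q3 
   q2   q1  q4 
   q3   q5  q4 
   q4   q1  q6 
   q5   q1  q3 
   q6   q7  q6 
   q7   q7  q8 
   q8   q9  q6 
 * q9   q7  q8 
(> = start, * = accepting)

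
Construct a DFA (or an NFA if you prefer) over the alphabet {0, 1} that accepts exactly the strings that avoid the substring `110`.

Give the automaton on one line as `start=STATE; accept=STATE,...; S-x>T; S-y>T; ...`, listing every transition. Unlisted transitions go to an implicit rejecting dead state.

Track partial matches of the forbidden pattern `110`. State q3 is a dead state reached once `110` has occurred; every other state accepts. q0 means no part of `110` is currently matched.
With 4 states:
        0   1  
>* q0   q0  q1 
 * q1   q0  q2 
 * q2   q3  q2 
   q3   q3  q3 
(> = start, * = accepting)

start=q0; accept=q0,q1,q2; q0-0>q0; q0-1>q1; q1-0>q0; q1-1>q2; q2-0>q3; q2-1>q2; q3-0>q3; q3-1>q3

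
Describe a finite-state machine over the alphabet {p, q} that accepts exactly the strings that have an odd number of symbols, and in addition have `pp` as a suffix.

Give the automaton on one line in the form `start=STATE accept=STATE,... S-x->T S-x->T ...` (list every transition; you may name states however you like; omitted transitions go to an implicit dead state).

Handle the two conditions separately and then intersect. One (2 states) tracks the input length modulo 2; the other (3 states) tracks how much of the suffix `pp` has currently been matched. Each combined state is a pair, one component from each; accept when both components accept. Equivalent product states are then merged.
4 states suffice.
       p  q 
>  A   B  B 
   B   C  A 
   C   D  B 
 * D   C  A 
(> = start, * = accepting)

start=A accept=D A-p->B A-q->B B-p->C B-q->A C-p->D C-q->B D-p->C D-q->A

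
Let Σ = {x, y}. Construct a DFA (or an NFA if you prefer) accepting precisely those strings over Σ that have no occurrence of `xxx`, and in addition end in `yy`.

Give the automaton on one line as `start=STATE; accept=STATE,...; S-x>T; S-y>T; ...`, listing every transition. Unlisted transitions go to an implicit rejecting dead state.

Handle the two conditions separately and then intersect. One (4 states) tracks partial matches of the forbidden pattern `xxx`; the other (3 states) tracks how much of the suffix `yy` has currently been matched. Each combined state is a pair, one component from each; accept when both components accept. After merging equivalent states the machine shrinks.
6 states suffice.
        x   y  
>  q0   q1  q2 
   q1   q3  q2 
   q2   q1  q4 
   q3   q5  q2 
 * q4   q1  q4 
   q5   q5  q5 
(> = start, * = accepting)

start=q0; accept=q4; q0-x>q1; q0-y>q2; q1-x>q3; q1-y>q2; q2-x>q1; q2-y>q4; q3-x>q5; q3-y>q2; q4-x>q1; q4-y>q4; q5-x>q5; q5-y>q5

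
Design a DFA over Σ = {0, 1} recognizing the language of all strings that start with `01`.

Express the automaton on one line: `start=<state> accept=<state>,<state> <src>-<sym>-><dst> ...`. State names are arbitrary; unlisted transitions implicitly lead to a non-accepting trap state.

start=q0 accept=q2 q0-0->q1 q0-1->q3 q1-0->q3 q1-1->q2 q2-0->q2 q2-1->q2 q3-0->q3 q3-1->q3

Walk along `01` while the input agrees: from q0 take `0` to q1, and so on. Any deviation drops to the rejecting sink q3. Once q2 is reached the prefix is confirmed and every continuation is accepted.
        0   1  
>  q0   q1  q3 
   q1   q3  q2 
 * q2   q2  q2 
   q3   q3  q3 
(> = start, * = accepting)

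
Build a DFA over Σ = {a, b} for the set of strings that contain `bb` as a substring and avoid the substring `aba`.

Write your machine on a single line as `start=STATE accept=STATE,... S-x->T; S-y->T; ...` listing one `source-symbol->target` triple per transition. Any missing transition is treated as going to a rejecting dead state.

Build one automaton per condition and run them in lockstep. One (3 states) tracks whether and how much of `bb` has been seen; the other (4 states) tracks partial matches of the forbidden pattern `aba`. Each combined state is a pair, one component from each; accept when both components accept.
        a   b  
>  s0   s1  s2 
   s1   s1  s3 
   s2   s1  s4 
   s3   s5  s4 
 * s4   s6  s4 
   s5   s5  s7 
 * s6   s6  s8 
   s7   s5  s9 
 * s8   s9  s4 
   s9   s9  s9 
(> = start, * = accepting)

start=s0; accept=s4,s6,s8; s0-a->s1; s0-b->s2; s1-a->s1; s1-b->s3; s2-a->s1; s2-b->s4; s3-a->s5; s3-b->s4; s4-a->s6; s4-b->s4; s5-a->s5; s5-b->s7; s6-a->s6; s6-b->s8; s7-a->s5; s7-b->s9; s8-a->s9; s8-b->s4; s9-a->s9; s9-b->s9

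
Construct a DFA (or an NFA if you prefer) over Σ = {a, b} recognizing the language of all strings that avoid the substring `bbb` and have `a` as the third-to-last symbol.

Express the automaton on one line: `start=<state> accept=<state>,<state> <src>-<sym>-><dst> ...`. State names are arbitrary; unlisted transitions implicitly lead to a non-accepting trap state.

Build one automaton per condition and run them in lockstep. The first has 4 states tracking partial matches of the forbidden pattern `bbb`; the second has 15 states tracking the last 3 symbols read. A product state is a pair (one from each), accepting exactly when both do.
A 22-state machine:
          a    b  
>  q0     q1   q2 
   q1     q3   q4 
   q2     q5   q6 
   q3     q7   q8 
   q4     q9  q10 
   q5    q11  q12 
   q6    q13  q14 
 * q7     q7   q8 
 * q8     q9  q10 
 * q9    q11  q12 
 * q10   q13  q14 
   q11    q7   q8 
   q12    q9  q10 
   q13   q11  q12 
   q14   q15  q14 
   q15   q16  q17 
   q16   q18  q19 
   q17   q20  q21 
   q18   q18  q19 
   q19   q20  q21 
   q20   q16  q17 
   q21   q15  q14 
(> = start, * = accepting)

start=q0 accept=q7,q8,q9,q10 q0-a->q1 q0-b->q2 q1-a->q3 q1-b->q4 q2-a->q5 q2-b->q6 q3-a->q7 q3-b->q8 q4-a->q9 q4-b->q10 q5-a->q11 q5-b->q12 q6-a->q13 q6-b->q14 q7-a->q7 q7-b->q8 q8-a->q9 q8-b->q10 q9-a->q11 q9-b->q12 q10-a->q13 q10-b->q14 q11-a->q7 q11-b->q8 q12-a->q9 q12-b->q10 q13-a->q11 q13-b->q12 q14-a->q15 q14-b->q14 q15-a->q16 q15-b->q17 q16-a->q18 q16-b->q19 q17-a->q20 q17-b->q21 q18-a->q18 q18-b->q19 q19-a->q20 q19-b->q21 q20-a->q16 q20-b->q17 q21-a->q15 q21-b->q14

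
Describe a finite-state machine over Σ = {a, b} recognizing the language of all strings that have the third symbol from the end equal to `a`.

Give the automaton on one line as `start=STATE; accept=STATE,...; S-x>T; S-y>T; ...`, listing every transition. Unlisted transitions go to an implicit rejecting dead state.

start=s0; accept=s7,s8,s9,s10; s0-a>s1; s0-b>s2; s1-a>s3; s1-b>s4; s2-a>s5; s2-b>s6; s3-a>s7; s3-b>s8; s4-a>s9; s4-b>s10; s5-a>s11; s5-b>s12; s6-a>s13; s6-b>s14; s7-a>s7; s7-b>s8; s8-a>s9; s8-b>s10; s9-a>s11; s9-b>s12; s10-a>s13; s10-b>s14; s11-a>s7; s11-b>s8; s12-a>s9; s12-b>s10; s13-a>s11; s13-b>s12; s14-a>s13; s14-b>s14

Because acceptance depends on a position counted from the end, the machine has to buffer the most recent 3 symbols. Make each state the string of the last up-to-3 symbols read; on input `x` shift the window left and append `x`. Accept when the buffered window has length 3 and begins with `a`.
15 states suffice.
          a    b  
>  s0     s1   s2 
   s1     s3   s4 
   s2     s5   s6 
   s3     s7   s8 
   s4     s9  s10 
   s5    s11  s12 
   s6    s13  s14 
 * s7     s7   s8 
 * s8     s9  s10 
 * s9    s11  s12 
 * s10   s13  s14 
   s11    s7   s8 
   s12    s9  s10 
   s13   s11  s12 
   s14   s13  s14 
(> = start, * = accepting)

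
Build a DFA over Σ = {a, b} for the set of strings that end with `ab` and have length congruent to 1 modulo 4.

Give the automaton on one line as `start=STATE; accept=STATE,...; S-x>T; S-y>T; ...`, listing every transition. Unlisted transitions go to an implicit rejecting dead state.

start=S0; accept=S5; S0-a>S1; S0-b>S1; S1-a>S2; S1-b>S2; S2-a>S3; S2-b>S3; S3-a>S4; S3-b>S0; S4-a>S1; S4-b>S5; S5-a>S2; S5-b>S2

Handle the two conditions separately and then intersect. One (3 states) tracks how much of the suffix `ab` has currently been matched; the other (4 states) tracks the input length modulo 4. Each combined state is a pair, one component from each; accept when both components accept. Equivalent product states are then merged.
6 states suffice.
        a   b  
>  S0   S1  S1 
   S1   S2  S2 
   S2   S3  S3 
   S3   S4  S0 
   S4   S1  S5 
 * S5   S2  S2 
(> = start, * = accepting)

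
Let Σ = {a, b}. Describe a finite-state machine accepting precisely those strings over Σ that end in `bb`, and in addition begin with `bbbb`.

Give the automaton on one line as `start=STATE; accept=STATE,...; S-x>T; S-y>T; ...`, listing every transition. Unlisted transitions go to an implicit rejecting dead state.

start=q0; accept=q5; q0-a>q1; q0-b>q2; q1-a>q1; q1-b>q1; q2-a>q1; q2-b>q3; q3-a>q1; q3-b>q4; q4-a>q1; q4-b>q5; q5-a>q6; q5-b>q5; q6-a>q6; q6-b>q7; q7-a>q6; q7-b>q5

Run two small machines in parallel and take their product. The first has 3 states tracking how much of the suffix `bb` has currently been matched; the second has 6 states tracking whether the input so far still matches the prefix `bbbb`. A product state is a pair (one from each), accepting exactly when both do. After merging equivalent states the machine shrinks.
        a   b  
>  q0   q1  q2 
   q1   q1  q1 
   q2   q1  q3 
   q3   q1  q4 
   q4   q1  q5 
 * q5   q6  q5 
   q6   q6  q7 
   q7   q6  q5 
(> = start, * = accepting)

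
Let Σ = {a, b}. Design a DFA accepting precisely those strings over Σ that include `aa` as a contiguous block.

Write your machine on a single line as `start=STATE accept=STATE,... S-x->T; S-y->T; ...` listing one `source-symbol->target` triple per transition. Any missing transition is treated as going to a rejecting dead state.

Track how much of `aa` has been matched so far: state q0 is no progress, q2 is the absorbing accept state reached once `aa` has occurred. Intermediate states record partial matches; on a mismatch, fall back to the longest reusable overlap.
3 states suffice.
        a   b  
>  q0   q1  q0 
   q1   q2  q0 
 * q2   q2  q2 
(> = start, * = accepting)

start=q0; accept=q2; q0-a->q1; q0-b->q0; q1-a->q2; q1-b->q0; q2-a->q2; q2-b->q2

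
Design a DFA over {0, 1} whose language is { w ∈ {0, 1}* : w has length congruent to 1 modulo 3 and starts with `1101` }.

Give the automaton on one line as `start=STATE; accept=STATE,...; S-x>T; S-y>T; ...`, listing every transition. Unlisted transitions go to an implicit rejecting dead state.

Run two small machines in parallel and take their product. One (3 states) tracks the input length modulo 3; the other (6 states) tracks whether the input so far still matches the prefix `1101`. Each combined state is a pair, one component from each; accept when both components accept. Equivalent product states are then merged.
An 8-state machine:
        0   1  
>  q0   q1  q2 
   q1   q1  q1 
   q2   q1  q3 
   q3   q4  q1 
   q4   q1  q5 
 * q5   q6  q6 
   q6   q7  q7 
   q7   q5  q5 
(> = start, * = accepting)

start=q0; accept=q5; q0-0>q1; q0-1>q2; q1-0>q1; q1-1>q1; q2-0>q1; q2-1>q3; q3-0>q4; q3-1>q1; q4-0>q1; q4-1>q5; q5-0>q6; q5-1>q6; q6-0>q7; q6-1>q7; q7-0>q5; q7-1>q5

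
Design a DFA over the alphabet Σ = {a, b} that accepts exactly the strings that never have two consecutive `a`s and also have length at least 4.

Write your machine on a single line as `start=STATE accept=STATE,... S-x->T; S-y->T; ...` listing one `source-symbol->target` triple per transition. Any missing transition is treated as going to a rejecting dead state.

Handle the two conditions separately and then intersect. One (3 states) tracks partial matches of the forbidden pattern `aa`; the other (6 states) tracks the input length, saturating at 5. Each combined state is a pair, one component from each; accept when both components accept. Minimizing collapses redundant product states.
With 10 states:
        a   b  
>  q0   q1  q2 
   q1   q3  q4 
   q2   q5  q4 
   q3   q3  q3 
   q4   q6  q7 
   q5   q3  q7 
   q6   q3  q8 
   q7   q9  q8 
 * q8   q9  q8 
 * q9   q3  q8 
(> = start, * = accepting)

start=q0; accept=q8,q9; q0-a->q1; q0-b->q2; q1-a->q3; q1-b->q4; q2-a->q5; q2-b->q4; q3-a->q3; q3-b->q3; q4-a->q6; q4-b->q7; q5-a->q3; q5-b->q7; q6-a->q3; q6-b->q8; q7-a->q9; q7-b->q8; q8-a->q9; q8-b->q8; q9-a->q3; q9-b->q8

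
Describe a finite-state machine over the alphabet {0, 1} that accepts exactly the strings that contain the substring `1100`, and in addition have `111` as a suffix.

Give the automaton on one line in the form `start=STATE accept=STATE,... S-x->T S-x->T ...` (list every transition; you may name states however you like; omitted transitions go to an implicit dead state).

Run two small machines in parallel and take their product. The first has 5 states tracking whether and how much of `1100` has been seen; the second has 4 states tracking how much of the suffix `111` has currently been matched. A product state is a pair (one from each), accepting exactly when both do.
A 9-state machine:
        0   1  
>  q0   q0  q1 
   q1   q0  q2 
   q2   q3  q4 
   q3   q5  q1 
   q4   q3  q4 
   q5   q5  q6 
   q6   q5  q7 
   q7   q5  q8 
 * q8   q5  q8 
(> = start, * = accepting)

start=q0 accept=q8 q0-0->q0 q0-1->q1 q1-0->q0 q1-1->q2 q2-0->q3 q2-1->q4 q3-0->q5 q3-1->q1 q4-0->q3 q4-1->q4 q5-0->q5 q5-1->q6 q6-0->q5 q6-1->q7 q7-0->q5 q7-1->q8 q8-0->q5 q8-1->q8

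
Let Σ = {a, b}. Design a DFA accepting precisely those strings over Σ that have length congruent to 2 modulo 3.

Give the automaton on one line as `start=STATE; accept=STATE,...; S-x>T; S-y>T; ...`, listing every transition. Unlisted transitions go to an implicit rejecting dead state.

Only the length mod 3 matters, so use a 3-cycle: from any state, every input symbol moves to the next state, wrapping S2 back to S0. Mark S2 accepting.
With 3 states:
        a   b  
>  S0   S1  S1 
   S1   S2  S2 
 * S2   S0  S0 
(> = start, * = accepting)

start=S0; accept=S2; S0-a>S1; S0-b>S1; S1-a>S2; S1-b>S2; S2-a>S0; S2-b>S0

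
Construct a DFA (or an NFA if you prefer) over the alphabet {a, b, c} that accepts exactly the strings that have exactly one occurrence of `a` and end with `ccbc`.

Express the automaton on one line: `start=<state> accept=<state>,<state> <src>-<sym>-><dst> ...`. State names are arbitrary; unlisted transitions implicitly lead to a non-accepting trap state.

Build one automaton per condition and run them in lockstep. One (3 states) tracks the count of `a`s, saturating at 2; the other (5 states) tracks how much of the suffix `ccbc` has currently been matched. Each combined state is a pair, one component from each; accept when both components accept.
          a    b    c  
>  s0     s1   s0   s2 
   s1     s3   s1   s4 
   s2     s1   s0   s5 
   s3     s3   s3   s6 
   s4     s3   s1   s7 
   s5     s1   s8   s5 
   s6     s3   s3   s9 
   s7     s3  s10   s7 
   s8     s1   s0  s11 
   s9     s3  s12   s9 
   s10    s3   s1  s13 
   s11    s1   s0   s5 
   s12    s3   s3  s14 
 * s13    s3   s1   s7 
   s14    s3   s3   s9 
(> = start, * = accepting)

start=s0 accept=s13 s0-a->s1 s0-b->s0 s0-c->s2 s1-a->s3 s1-b->s1 s1-c->s4 s2-a->s1 s2-b->s0 s2-c->s5 s3-a->s3 s3-b->s3 s3-c->s6 s4-a->s3 s4-b->s1 s4-c->s7 s5-a->s1 s5-b->s8 s5-c->s5 s6-a->s3 s6-b->s3 s6-c->s9 s7-a->s3 s7-b->s10 s7-c->s7 s8-a->s1 s8-b->s0 s8-c->s11 s9-a->s3 s9-b->s12 s9-c->s9 s10-a->s3 s10-b->s1 s10-c->s13 s11-a->s1 s11-b->s0 s11-c->s5 s12-a->s3 s12-b->s3 s12-c->s14 s13-a->s3 s13-b->s1 s13-c->s7 s14-a->s3 s14-b->s3 s14-c->s9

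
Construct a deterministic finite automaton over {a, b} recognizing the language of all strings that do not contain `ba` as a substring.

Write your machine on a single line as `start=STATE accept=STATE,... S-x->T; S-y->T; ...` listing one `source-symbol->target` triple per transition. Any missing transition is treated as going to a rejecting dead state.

This is the complement of 'contains `ba`'. Use the same substring-matching states — S0 through S2 holding how much of `ba` has just been matched — but flip the accepting set: everything except the trap S2 accepts.
3 states suffice.
        a   b  
>* S0   S0  S1 
 * S1   S2  S1 
   S2   S2  S2 
(> = start, * = accepting)

start=S0; accept=S0,S1; S0-a->S0; S0-b->S1; S1-a->S2; S1-b->S1; S2-a->S2; S2-b->S2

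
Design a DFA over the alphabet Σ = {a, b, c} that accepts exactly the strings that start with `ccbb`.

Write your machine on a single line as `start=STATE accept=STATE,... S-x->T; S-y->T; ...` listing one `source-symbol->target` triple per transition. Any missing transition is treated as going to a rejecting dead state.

Walk along `ccbb` while the input agrees: from s0 take `c` to s1, and so on. Any deviation drops to the rejecting sink s5. Once s4 is reached the prefix is confirmed and every continuation is accepted.
A 6-state machine:
        a   b   c  
>  s0   s5  s5  s1 
   s1   s5  s5  s2 
   s2   s5  s3  s5 
   s3   s5  s4  s5 
 * s4   s4  s4  s4 
   s5   s5  s5  s5 
(> = start, * = accepting)

start=s0; accept=s4; s0-a->s5; s0-b->s5; s0-c->s1; s1-a->s5; s1-b->s5; s1-c->s2; s2-a->s5; s2-b->s3; s2-c->s5; s3-a->s5; s3-b->s4; s3-c->s5; s4-a->s4; s4-b->s4; s4-c->s4; s5-a->s5; s5-b->s5; s5-c->s5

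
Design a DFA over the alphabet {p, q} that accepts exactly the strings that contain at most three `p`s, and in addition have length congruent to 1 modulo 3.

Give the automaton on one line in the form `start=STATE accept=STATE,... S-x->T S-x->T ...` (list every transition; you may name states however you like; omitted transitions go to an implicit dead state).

Handle the two conditions separately and then intersect. One (5 states) tracks the count of `p`s, saturating at 4; the other (3 states) tracks the input length modulo 3. Each combined state is a pair, one component from each; accept when both components accept.
With 15 states:
          p    q  
>  S0     S1   S2 
 * S1     S3   S4 
 * S2     S4   S5 
   S3     S6   S7 
   S4     S7   S8 
   S5     S8   S0 
   S6     S9  S10 
   S7    S10  S11 
   S8    S11   S1 
   S9    S12  S12 
 * S10   S12  S13 
 * S11   S13   S3 
   S12   S14  S14 
   S13   S14   S6 
   S14    S9   S9 
(> = start, * = accepting)

start=S0 accept=S1,S2,S10,S11 S0-p->S1 S0-q->S2 S1-p->S3 S1-q->S4 S2-p->S4 S2-q->S5 S3-p->S6 S3-q->S7 S4-p->S7 S4-q->S8 S5-p->S8 S5-q->S0 S6-p->S9 S6-q->S10 S7-p->S10 S7-q->S11 S8-p->S11 S8-q->S1 S9-p->S12 S9-q->S12 S10-p->S12 S10-q->S13 S11-p->S13 S11-q->S3 S12-p->S14 S12-q->S14 S13-p->S14 S13-q->S6 S14-p->S9 S14-q->S9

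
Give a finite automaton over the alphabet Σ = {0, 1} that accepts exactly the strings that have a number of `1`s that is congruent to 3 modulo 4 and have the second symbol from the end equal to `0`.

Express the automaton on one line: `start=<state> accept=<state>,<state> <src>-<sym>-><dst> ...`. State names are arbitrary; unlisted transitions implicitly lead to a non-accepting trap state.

start=S0 accept=S12,S15 S0-0->S1 S0-1->S2 S1-0->S3 S1-1->S4 S2-0->S5 S2-1->S6 S3-0->S3 S3-1->S4 S4-0->S5 S4-1->S6 S5-0->S7 S5-1->S8 S6-0->S9 S6-1->S10 S7-0->S7 S7-1->S8 S8-0->S9 S8-1->S10 S9-0->S11 S9-1->S12 S10-0->S13 S10-1->S14 S11-0->S11 S11-1->S12 S12-0->S13 S12-1->S14 S13-0->S15 S13-1->S16 S14-0->S17 S14-1->S18 S15-0->S15 S15-1->S16 S16-0->S17 S16-1->S18 S17-0->S3 S17-1->S4 S18-0->S5 S18-1->S6

Run two small machines in parallel and take their product. The first has 4 states tracking the count of `1`s modulo 4; the second has 7 states tracking the last 2 symbols read. A product state is a pair (one from each), accepting exactly when both do.
19 states suffice.
          0    1  
>  S0     S1   S2 
   S1     S3   S4 
   S2     S5   S6 
   S3     S3   S4 
   S4     S5   S6 
   S5     S7   S8 
   S6     S9  S10 
   S7     S7   S8 
   S8     S9  S10 
   S9    S11  S12 
   S10   S13  S14 
   S11   S11  S12 
 * S12   S13  S14 
   S13   S15  S16 
   S14   S17  S18 
 * S15   S15  S16 
   S16   S17  S18 
   S17    S3   S4 
   S18    S5   S6 
(> = start, * = accepting)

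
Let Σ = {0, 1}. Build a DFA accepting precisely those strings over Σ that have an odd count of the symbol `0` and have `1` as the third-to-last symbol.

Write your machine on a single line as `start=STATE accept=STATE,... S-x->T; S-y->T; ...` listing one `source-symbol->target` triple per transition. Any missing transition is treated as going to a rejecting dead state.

Handle the two conditions separately and then intersect. One (2 states) tracks the count of `0`s modulo 2; the other (15 states) tracks the last 3 symbols read. Each combined state is a pair, one component from each; accept when both components accept.
23 states suffice.
          0    1  
>  q0     q1   q2 
   q1     q3   q4 
   q2     q5   q6 
   q3     q7   q8 
   q4     q9  q10 
   q5    q11  q12 
   q6    q13  q14 
   q7    q15  q16 
   q8    q17  q18 
   q9    q19  q20 
   q10   q21  q22 
   q11    q7   q8 
 * q12    q9  q10 
 * q13   q11  q12 
   q14   q13  q14 
   q15    q7   q8 
   q16    q9  q10 
   q17   q11  q12 
   q18   q13  q14 
 * q19   q15  q16 
   q20   q17  q18 
   q21   q19  q20 
 * q22   q21  q22 
(> = start, * = accepting)

start=q0; accept=q12,q13,q19,q22; q0-0->q1; q0-1->q2; q1-0->q3; q1-1->q4; q2-0->q5; q2-1->q6; q3-0->q7; q3-1->q8; q4-0->q9; q4-1->q10; q5-0->q11; q5-1->q12; q6-0->q13; q6-1->q14; q7-0->q15; q7-1->q16; q8-0->q17; q8-1->q18; q9-0->q19; q9-1->q20; q10-0->q21; q10-1->q22; q11-0->q7; q11-1->q8; q12-0->q9; q12-1->q10; q13-0->q11; q13-1->q12; q14-0->q13; q14-1->q14; q15-0->q7; q15-1->q8; q16-0->q9; q16-1->q10; q17-0->q11; q17-1->q12; q18-0->q13; q18-1->q14; q19-0->q15; q19-1->q16; q20-0->q17; q20-1->q18; q21-0->q19; q21-1->q20; q22-0->q21; q22-1->q22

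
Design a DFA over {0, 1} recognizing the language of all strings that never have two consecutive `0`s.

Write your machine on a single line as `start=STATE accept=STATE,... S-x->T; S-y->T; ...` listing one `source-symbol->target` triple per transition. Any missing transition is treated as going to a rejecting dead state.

start=q0; accept=q0,q1; q0-0->q1; q0-1->q0; q1-0->q2; q1-1->q0; q2-0->q2; q2-1->q2

This is the complement of 'contains `00`'. Use the same substring-matching states — q0 through q2 holding how much of `00` has just been matched — but flip the accepting set: everything except the trap q2 accepts.
With 3 states:
        0   1  
>* q0   q1  q0 
 * q1   q2  q0 
   q2   q2  q2 
(> = start, * = accepting)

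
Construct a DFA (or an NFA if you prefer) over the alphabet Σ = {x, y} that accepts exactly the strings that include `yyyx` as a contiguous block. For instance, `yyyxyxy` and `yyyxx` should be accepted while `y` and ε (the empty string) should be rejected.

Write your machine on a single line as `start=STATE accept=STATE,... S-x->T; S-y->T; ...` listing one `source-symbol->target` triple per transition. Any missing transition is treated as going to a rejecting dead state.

States A..D record the length of the longest prefix of `yyyx` that matches the current input suffix. Reaching E means `yyyx` has been seen, and we stay there forever. Accept from E.
5 states suffice.
       x  y 
>  A   A  B 
   B   A  C 
   C   A  D 
   D   E  D 
 * E   E  E 
(> = start, * = accepting)

start=A; accept=E; A-x->A; A-y->B; B-x->A; B-y->C; C-x->A; C-y->D; D-x->E; D-y->D; E-x->E; E-y->E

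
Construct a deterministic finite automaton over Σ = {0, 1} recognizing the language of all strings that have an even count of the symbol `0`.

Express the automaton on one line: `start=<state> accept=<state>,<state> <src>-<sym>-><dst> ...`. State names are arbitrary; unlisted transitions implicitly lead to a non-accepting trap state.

start=q0 accept=q0 q0-0->q1 q0-1->q0 q1-0->q0 q1-1->q1

Keep the running count of `0`s modulo 2: each `0` advances along the cycle q0 → q1 → q0 while other symbols loop. Accept at q0.
With 2 states:
        0   1  
>* q0   q1  q0 
   q1   q0  q1 
(> = start, * = accepting)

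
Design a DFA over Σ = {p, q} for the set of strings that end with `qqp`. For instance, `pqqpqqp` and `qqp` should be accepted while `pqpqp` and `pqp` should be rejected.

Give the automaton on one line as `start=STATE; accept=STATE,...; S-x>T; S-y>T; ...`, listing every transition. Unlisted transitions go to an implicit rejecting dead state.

start=S0; accept=S3; S0-p>S0; S0-q>S1; S1-p>S0; S1-q>S2; S2-p>S3; S2-q>S2; S3-p>S0; S3-q>S1

Remember how much of `qqp` the current input suffix matches. State S0 means no match yet; S1 means the last symbol is `q`; S2 means the last 2 symbols are `qq`; S3 means the last 3 symbols are `qqp`. Only S3 accepts. On a mismatch, fall back to the longest proper suffix that is still a prefix of `qqp`.
4 states suffice.
        p   q  
>  S0   S0  S1 
   S1   S0  S2 
   S2   S3  S2 
 * S3   S0  S1 
(> = start, * = accepting)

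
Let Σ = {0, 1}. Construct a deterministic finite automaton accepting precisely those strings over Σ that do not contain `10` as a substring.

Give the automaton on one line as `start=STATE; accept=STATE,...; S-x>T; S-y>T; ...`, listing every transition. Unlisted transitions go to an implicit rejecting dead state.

start=q0; accept=q0,q1; q0-0>q0; q0-1>q1; q1-0>q2; q1-1>q1; q2-0>q2; q2-1>q2

This is the complement of 'contains `10`'. Use the same substring-matching states — q0 through q2 holding how much of `10` has just been matched — but flip the accepting set: everything except the trap q2 accepts.
        0   1  
>* q0   q0  q1 
 * q1   q2  q1 
   q2   q2  q2 
(> = start, * = accepting)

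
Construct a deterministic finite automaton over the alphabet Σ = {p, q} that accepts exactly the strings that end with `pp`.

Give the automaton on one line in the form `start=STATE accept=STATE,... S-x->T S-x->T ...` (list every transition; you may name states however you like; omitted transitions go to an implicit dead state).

start=A accept=C A-p->B A-q->A B-p->C B-q->A C-p->C C-q->A

Remember how much of `pp` the current input suffix matches. State A means no match yet; B means the last symbol is `p`; C means the last 2 symbols are `pp`. Only C accepts. On a mismatch, fall back to the longest proper suffix that is still a prefix of `pp`.
       p  q 
>  A   B  A 
   B   C  A 
 * C   C  A 
(> = start, * = accepting)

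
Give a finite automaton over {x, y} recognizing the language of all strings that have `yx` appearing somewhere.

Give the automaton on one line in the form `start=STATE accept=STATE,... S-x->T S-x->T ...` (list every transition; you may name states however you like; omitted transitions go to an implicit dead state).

Track how much of `yx` has been matched so far: state q0 is no progress, q2 is the absorbing accept state reached once `yx` has occurred. Intermediate states record partial matches; on a mismatch, fall back to the longest reusable overlap.
        x   y  
>  q0   q0  q1 
   q1   q2  q1 
 * q2   q2  q2 
(> = start, * = accepting)

start=q0 accept=q2 q0-x->q0 q0-y->q1 q1-x->q2 q1-y->q1 q2-x->q2 q2-y->q2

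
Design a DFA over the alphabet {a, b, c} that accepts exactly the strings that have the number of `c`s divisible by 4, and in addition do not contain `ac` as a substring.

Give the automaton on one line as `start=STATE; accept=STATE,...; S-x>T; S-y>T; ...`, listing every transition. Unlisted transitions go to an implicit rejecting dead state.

Handle the two conditions separately and then intersect. The first has 4 states tracking the count of `c`s modulo 4; the second has 3 states tracking partial matches of the forbidden pattern `ac`. A product state is a pair (one from each), accepting exactly when both do.
A 12-state machine:
          a    b    c  
>* q0     q1   q0   q2 
 * q1     q1   q0   q3 
   q2     q4   q2   q5 
   q3     q3   q3   q6 
   q4     q4   q2   q6 
   q5     q7   q5   q8 
   q6     q6   q6   q9 
   q7     q7   q5   q9 
   q8    q10   q8   q0 
   q9     q9   q9  q11 
   q10   q10   q8  q11 
   q11   q11  q11   q3 
(> = start, * = accepting)

start=q0; accept=q0,q1; q0-a>q1; q0-b>q0; q0-c>q2; q1-a>q1; q1-b>q0; q1-c>q3; q2-a>q4; q2-b>q2; q2-c>q5; q3-a>q3; q3-b>q3; q3-c>q6; q4-a>q4; q4-b>q2; q4-c>q6; q5-a>q7; q5-b>q5; q5-c>q8; q6-a>q6; q6-b>q6; q6-c>q9; q7-a>q7; q7-b>q5; q7-c>q9; q8-a>q10; q8-b>q8; q8-c>q0; q9-a>q9; q9-b>q9; q9-c>q11; q10-a>q10; q10-b>q8; q10-c>q11; q11-a>q11; q11-b>q11; q11-c>q3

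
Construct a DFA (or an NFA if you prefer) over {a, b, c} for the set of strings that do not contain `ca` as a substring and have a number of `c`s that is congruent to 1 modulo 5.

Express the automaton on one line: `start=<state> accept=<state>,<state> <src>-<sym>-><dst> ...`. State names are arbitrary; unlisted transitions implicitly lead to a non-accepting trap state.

start=q0 accept=q1,q3 q0-a->q0 q0-b->q0 q0-c->q1 q1-a->q2 q1-b->q3 q1-c->q4 q2-a->q2 q2-b->q2 q2-c->q2 q3-a->q3 q3-b->q3 q3-c->q4 q4-a->q2 q4-b->q5 q4-c->q6 q5-a->q5 q5-b->q5 q5-c->q6 q6-a->q2 q6-b->q7 q6-c->q8 q7-a->q7 q7-b->q7 q7-c->q8 q8-a->q2 q8-b->q9 q8-c->q10 q9-a->q9 q9-b->q9 q9-c->q10 q10-a->q2 q10-b->q0 q10-c->q1

Run two small machines in parallel and take their product. One (3 states) tracks partial matches of the forbidden pattern `ca`; the other (5 states) tracks the count of `c`s modulo 5. Each combined state is a pair, one component from each; accept when both components accept. After merging equivalent states the machine shrinks.
With 11 states:
          a    b    c  
>  q0     q0   q0   q1 
 * q1     q2   q3   q4 
   q2     q2   q2   q2 
 * q3     q3   q3   q4 
   q4     q2   q5   q6 
   q5     q5   q5   q6 
   q6     q2   q7   q8 
   q7     q7   q7   q8 
   q8     q2   q9  q10 
   q9     q9   q9  q10 
   q10    q2   q0   q1 
(> = start, * = accepting)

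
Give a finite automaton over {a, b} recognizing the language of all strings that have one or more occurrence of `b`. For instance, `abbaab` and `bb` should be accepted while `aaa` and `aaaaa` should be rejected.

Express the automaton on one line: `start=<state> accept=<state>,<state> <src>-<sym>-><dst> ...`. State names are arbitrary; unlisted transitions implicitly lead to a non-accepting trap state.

Count `b`s, saturating at 2: state q0 means no `b` yet, q1 means one `b` seen, q2 means more than one. Each `b` increments (capped at q2); other symbols loop. Accept from {q1, q2}.
A 3-state machine:
        a   b  
>  q0   q0  q1 
 * q1   q1  q2 
 * q2   q2  q2 
(> = start, * = accepting)

start=q0 accept=q1,q2 q0-a->q0 q0-b->q1 q1-a->q1 q1-b->q2 q2-a->q2 q2-b->q2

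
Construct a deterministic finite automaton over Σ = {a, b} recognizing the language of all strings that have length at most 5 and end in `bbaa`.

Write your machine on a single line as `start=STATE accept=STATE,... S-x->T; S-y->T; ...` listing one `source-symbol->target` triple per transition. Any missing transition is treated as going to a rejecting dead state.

start=q0; accept=q8; q0-a->q1; q0-b->q2; q1-a->q3; q1-b->q4; q2-a->q3; q2-b->q5; q3-a->q3; q3-b->q3; q4-a->q3; q4-b->q6; q5-a->q7; q5-b->q6; q6-a->q7; q6-b->q3; q7-a->q8; q7-b->q3; q8-a->q3; q8-b->q3

Build one automaton per condition and run them in lockstep. The first has 7 states tracking the input length, saturating at 6; the second has 5 states tracking how much of the suffix `bbaa` has currently been matched. A product state is a pair (one from each), accepting exactly when both do. After merging equivalent states the machine shrinks.
A 9-state machine:
        a   b  
>  q0   q1  q2 
   q1   q3  q4 
   q2   q3  q5 
   q3   q3  q3 
   q4   q3  q6 
   q5   q7  q6 
   q6   q7  q3 
   q7   q8  q3 
 * q8   q3  q3 
(> = start, * = accepting)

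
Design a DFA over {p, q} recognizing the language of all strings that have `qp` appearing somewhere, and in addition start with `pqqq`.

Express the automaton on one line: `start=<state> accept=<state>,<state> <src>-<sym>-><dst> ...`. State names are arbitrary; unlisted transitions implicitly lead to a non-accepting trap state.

start=S0 accept=S8 S0-p->S1 S0-q->S2 S1-p->S3 S1-q->S4 S2-p->S5 S2-q->S2 S3-p->S3 S3-q->S2 S4-p->S5 S4-q->S6 S5-p->S5 S5-q->S5 S6-p->S5 S6-q->S7 S7-p->S8 S7-q->S7 S8-p->S8 S8-q->S8

Handle the two conditions separately and then intersect. The first has 3 states tracking whether and how much of `qp` has been seen; the second has 6 states tracking whether the input so far still matches the prefix `pqqq`. A product state is a pair (one from each), accepting exactly when both do.
With 9 states:
        p   q  
>  S0   S1  S2 
   S1   S3  S4 
   S2   S5  S2 
   S3   S3  S2 
   S4   S5  S6 
   S5   S5  S5 
   S6   S5  S7 
   S7   S8  S7 
 * S8   S8  S8 
(> = start, * = accepting)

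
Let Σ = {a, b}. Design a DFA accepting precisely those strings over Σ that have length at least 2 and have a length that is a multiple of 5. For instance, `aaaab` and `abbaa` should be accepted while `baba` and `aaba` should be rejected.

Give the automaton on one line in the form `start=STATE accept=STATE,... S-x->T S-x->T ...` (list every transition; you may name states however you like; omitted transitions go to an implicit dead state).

Build one automaton per condition and run them in lockstep. One (4 states) tracks the input length, saturating at 3; the other (5 states) tracks the input length modulo 5. Each combined state is a pair, one component from each; accept when both components accept. After merging equivalent states the machine shrinks.
        a   b  
>  q0   q1  q1 
   q1   q2  q2 
   q2   q3  q3 
   q3   q4  q4 
   q4   q5  q5 
 * q5   q1  q1 
(> = start, * = accepting)

start=q0 accept=q5 q0-a->q1 q0-b->q1 q1-a->q2 q1-b->q2 q2-a->q3 q2-b->q3 q3-a->q4 q3-b->q4 q4-a->q5 q4-b->q5 q5-a->q1 q5-b->q1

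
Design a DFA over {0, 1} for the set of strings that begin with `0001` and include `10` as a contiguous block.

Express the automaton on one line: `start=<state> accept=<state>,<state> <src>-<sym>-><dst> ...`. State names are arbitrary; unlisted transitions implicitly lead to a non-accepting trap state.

Build one automaton per condition and run them in lockstep. One (6 states) tracks whether the input so far still matches the prefix `0001`; the other (3 states) tracks whether and how much of `10` has been seen. Each combined state is a pair, one component from each; accept when both components accept.
       0  1 
>  A   B  C 
   B   D  C 
   C   E  C 
   D   F  C 
   E   E  E 
   F   G  H 
   G   G  C 
   H   I  H 
 * I   I  I 
(> = start, * = accepting)

start=A accept=I A-0->B A-1->C B-0->D B-1->C C-0->E C-1->C D-0->F D-1->C E-0->E E-1->E F-0->G F-1->H G-0->G G-1->C H-0->I H-1->H I-0->I I-1->I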